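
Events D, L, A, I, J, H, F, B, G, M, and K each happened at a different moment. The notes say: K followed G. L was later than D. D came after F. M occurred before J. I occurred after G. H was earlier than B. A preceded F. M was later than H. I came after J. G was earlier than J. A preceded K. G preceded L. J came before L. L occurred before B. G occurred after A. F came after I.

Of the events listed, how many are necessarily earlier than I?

Directly stated before I: G and J.
A reaches I via A → G → I.
H reaches I via H → M → J → I.
M reaches I via M → J → I.
That's A, G, H, J, and M — 5 in all.

5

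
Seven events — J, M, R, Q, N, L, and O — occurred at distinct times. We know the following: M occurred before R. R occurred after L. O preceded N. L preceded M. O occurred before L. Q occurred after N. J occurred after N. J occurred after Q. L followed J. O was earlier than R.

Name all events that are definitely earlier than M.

Directly stated before M: L.
J reaches M via J → L → M.
N reaches M via N → J → L → M.
O reaches M via O → L → M.
Likewise Q reaches M by chaining the stated constraints.
No chain forces R ahead of M.

J, L, N, O, Q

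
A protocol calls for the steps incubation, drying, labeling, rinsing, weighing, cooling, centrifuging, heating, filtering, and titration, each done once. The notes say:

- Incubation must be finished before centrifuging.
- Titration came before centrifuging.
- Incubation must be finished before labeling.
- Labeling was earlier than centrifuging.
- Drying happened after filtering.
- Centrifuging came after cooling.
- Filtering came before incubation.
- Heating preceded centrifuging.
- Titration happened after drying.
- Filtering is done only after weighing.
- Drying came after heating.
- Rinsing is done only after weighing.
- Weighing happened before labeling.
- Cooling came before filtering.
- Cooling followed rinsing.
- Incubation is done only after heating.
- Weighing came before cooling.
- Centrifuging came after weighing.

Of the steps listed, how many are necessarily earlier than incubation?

Directly stated before incubation: filtering and heating.
Cooling reaches incubation via cooling → filtering → incubation.
Rinsing reaches incubation via rinsing → cooling → filtering → incubation.
Weighing reaches incubation via weighing → filtering → incubation.
No chain forces centrifuging (or any of the others) ahead of incubation.
That's cooling, filtering, heating, rinsing, and weighing — 5 in all.

5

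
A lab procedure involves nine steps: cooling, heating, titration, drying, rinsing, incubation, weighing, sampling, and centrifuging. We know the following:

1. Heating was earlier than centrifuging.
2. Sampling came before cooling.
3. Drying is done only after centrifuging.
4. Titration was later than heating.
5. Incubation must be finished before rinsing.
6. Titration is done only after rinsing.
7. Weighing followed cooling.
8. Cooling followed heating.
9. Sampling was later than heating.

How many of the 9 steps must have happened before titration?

3

Directly stated before titration: heating and rinsing.
Incubation reaches titration via incubation → rinsing → titration.
No chain forces drying (or any of the others) ahead of titration.
That's heating, incubation, and rinsing — 3 in all.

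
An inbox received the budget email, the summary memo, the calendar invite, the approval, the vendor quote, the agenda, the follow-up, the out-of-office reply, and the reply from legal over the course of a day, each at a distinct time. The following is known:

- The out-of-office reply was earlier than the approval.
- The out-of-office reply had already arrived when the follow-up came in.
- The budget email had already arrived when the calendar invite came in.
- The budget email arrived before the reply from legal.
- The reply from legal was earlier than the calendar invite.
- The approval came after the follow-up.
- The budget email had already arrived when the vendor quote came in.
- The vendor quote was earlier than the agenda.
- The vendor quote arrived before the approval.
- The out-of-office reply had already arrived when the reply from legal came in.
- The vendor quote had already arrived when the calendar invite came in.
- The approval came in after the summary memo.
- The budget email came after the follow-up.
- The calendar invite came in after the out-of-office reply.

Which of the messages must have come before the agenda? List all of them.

Directly stated before the agenda: the vendor quote.
The budget email reaches the agenda via the budget email → the vendor quote → the agenda.
The follow-up reaches the agenda via the follow-up → the budget email → the vendor quote → the agenda.
The out-of-office reply reaches the agenda via the out-of-office reply → the follow-up → the budget email → the vendor quote → the agenda.
No chain forces the calendar invite (or any of the others) ahead of the agenda.

the budget email, the follow-up, the out-of-office reply, the vendor quote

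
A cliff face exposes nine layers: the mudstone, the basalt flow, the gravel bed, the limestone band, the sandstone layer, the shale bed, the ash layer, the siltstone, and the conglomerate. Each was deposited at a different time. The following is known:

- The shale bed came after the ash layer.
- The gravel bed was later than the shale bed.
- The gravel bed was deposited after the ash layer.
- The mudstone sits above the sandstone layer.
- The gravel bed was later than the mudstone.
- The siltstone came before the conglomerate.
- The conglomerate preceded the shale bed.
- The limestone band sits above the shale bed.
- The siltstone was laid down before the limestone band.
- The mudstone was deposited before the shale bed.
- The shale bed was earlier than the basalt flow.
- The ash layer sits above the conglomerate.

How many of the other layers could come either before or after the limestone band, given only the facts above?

2

Forced before the limestone band: the ash layer, the conglomerate, the mudstone, the sandstone layer, the shale bed, and the siltstone.
That leaves the basalt flow and the gravel bed with no forced order relative to the limestone band — 2.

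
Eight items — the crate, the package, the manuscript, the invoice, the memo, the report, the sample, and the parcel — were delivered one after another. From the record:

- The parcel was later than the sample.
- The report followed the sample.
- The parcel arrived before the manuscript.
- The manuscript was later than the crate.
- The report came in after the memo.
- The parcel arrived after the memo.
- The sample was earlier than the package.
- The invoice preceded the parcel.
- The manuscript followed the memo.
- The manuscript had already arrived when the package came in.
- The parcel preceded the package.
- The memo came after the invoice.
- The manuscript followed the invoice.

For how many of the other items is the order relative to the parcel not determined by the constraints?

Forced before the parcel: the invoice, the memo, and the sample; forced after the parcel: the manuscript and the package.
That leaves the crate and the report with no forced order relative to the parcel — 2.

2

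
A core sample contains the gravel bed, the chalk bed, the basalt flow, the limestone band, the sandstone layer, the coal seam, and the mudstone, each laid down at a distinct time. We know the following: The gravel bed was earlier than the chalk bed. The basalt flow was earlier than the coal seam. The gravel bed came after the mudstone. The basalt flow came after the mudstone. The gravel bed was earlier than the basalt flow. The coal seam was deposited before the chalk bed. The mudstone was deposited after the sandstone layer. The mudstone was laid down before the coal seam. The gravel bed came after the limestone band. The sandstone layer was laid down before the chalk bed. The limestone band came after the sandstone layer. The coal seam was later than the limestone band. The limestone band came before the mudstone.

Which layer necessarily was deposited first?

the sandstone layer

The sandstone layer has a chain of constraints placing it before every other layer, so the sandstone layer must be first.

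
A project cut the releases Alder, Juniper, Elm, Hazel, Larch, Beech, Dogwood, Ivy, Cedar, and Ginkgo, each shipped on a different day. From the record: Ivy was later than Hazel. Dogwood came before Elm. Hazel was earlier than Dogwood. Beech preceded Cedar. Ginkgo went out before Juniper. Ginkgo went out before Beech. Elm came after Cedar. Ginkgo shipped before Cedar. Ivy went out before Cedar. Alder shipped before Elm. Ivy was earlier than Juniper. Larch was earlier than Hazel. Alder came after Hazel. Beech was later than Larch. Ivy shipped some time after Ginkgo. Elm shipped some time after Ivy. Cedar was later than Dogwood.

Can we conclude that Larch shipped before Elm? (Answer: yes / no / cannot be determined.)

yes

Chain the constraints: Larch → Beech → Cedar → Elm. Each link is directly stated, so Larch comes before Elm.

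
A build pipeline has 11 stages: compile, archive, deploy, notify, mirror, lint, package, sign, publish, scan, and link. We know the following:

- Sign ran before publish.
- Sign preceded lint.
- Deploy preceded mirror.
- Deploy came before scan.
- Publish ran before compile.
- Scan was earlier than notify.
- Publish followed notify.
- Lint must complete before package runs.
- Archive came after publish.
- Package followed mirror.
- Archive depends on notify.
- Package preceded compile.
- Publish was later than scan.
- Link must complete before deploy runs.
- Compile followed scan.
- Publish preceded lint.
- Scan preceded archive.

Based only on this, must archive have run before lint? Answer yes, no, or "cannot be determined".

No chain of stated constraints runs from archive to lint, and none runs from lint to archive either.
So the relative order of archive and lint is not fixed by the given facts.

cannot be determined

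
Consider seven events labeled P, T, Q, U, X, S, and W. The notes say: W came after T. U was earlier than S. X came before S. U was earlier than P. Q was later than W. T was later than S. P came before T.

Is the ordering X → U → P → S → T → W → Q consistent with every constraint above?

yes

Check each stated constraint against the proposed order — e.g. P is ahead of T; X is ahead of S. Every pair is in the required order; nothing is violated.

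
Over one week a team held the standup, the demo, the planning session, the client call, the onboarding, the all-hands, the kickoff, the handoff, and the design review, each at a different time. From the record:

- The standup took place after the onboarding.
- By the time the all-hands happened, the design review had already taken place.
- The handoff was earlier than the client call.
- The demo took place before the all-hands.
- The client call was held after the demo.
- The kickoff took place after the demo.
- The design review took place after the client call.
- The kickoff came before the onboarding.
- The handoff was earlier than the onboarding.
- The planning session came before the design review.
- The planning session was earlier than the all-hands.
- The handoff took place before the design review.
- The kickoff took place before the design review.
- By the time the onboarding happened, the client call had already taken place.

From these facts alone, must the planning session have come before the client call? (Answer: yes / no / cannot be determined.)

No chain of stated constraints runs from the planning session to the client call, and none runs from the client call to the planning session either.
So the relative order of the planning session and the client call is not fixed by the given facts.

cannot be determined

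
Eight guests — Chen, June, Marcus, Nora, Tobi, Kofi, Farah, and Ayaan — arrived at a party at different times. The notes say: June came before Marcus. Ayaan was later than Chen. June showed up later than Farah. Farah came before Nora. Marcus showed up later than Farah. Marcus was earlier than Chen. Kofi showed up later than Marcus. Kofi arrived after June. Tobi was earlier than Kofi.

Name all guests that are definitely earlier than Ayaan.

Chen, Farah, June, Marcus

Directly stated before Ayaan: Chen.
Farah reaches Ayaan via Farah → Marcus → Chen → Ayaan.
June reaches Ayaan via June → Marcus → Chen → Ayaan.
Marcus reaches Ayaan via Marcus → Chen → Ayaan.
No chain forces Nora (or any of the others) ahead of Ayaan.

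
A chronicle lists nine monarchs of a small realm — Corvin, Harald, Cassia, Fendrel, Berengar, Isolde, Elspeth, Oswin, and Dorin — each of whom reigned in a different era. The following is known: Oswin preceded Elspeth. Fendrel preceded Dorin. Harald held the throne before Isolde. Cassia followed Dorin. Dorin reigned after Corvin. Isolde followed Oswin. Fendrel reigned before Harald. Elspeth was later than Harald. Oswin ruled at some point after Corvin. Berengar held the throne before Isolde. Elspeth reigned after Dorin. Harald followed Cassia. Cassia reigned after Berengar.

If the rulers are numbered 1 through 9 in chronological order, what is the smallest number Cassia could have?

5

Berengar, Corvin, Dorin, and Fendrel must all come before Cassia — 4 forced predecessors.
Nothing else is forced ahead of Cassia, so their earliest slot is position 4 + 1 = 5.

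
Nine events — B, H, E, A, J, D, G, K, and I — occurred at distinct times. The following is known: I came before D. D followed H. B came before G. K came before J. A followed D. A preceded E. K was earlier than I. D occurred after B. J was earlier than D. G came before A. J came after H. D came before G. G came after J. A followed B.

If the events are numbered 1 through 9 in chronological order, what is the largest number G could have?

7

G must come before A and E — 2 events forced after it.
Everything else can be placed before G in some valid order, so G can sit as late as position 9 − 2 = 7.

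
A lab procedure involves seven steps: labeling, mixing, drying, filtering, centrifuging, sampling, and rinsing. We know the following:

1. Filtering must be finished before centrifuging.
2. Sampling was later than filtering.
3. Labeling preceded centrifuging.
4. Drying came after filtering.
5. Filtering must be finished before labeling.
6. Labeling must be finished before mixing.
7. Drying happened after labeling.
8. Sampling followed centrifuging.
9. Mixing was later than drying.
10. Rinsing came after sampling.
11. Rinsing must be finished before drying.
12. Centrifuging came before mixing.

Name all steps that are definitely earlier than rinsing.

centrifuging, filtering, labeling, sampling

Directly stated before rinsing: sampling.
Centrifuging reaches rinsing via centrifuging → sampling → rinsing.
Filtering reaches rinsing via filtering → sampling → rinsing.
Labeling reaches rinsing via labeling → centrifuging → sampling → rinsing.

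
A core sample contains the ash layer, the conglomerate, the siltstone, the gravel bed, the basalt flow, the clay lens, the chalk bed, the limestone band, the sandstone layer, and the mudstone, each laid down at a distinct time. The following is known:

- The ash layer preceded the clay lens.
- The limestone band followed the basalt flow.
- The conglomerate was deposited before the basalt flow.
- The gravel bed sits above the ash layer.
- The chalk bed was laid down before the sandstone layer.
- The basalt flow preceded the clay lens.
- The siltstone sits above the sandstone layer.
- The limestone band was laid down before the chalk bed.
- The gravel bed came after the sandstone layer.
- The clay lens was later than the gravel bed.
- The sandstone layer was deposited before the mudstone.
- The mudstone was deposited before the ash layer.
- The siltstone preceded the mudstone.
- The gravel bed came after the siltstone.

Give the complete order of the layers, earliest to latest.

the conglomerate, the basalt flow, the limestone band, the chalk bed, the sandstone layer, the siltstone, the mudstone, the ash layer, the gravel bed, the clay lens

The constraints fix every adjacent pair, so only one ordering works:
the conglomerate → the basalt flow → the limestone band → the chalk bed → the sandstone layer → the siltstone → the mudstone → the ash layer → the gravel bed → the clay lens.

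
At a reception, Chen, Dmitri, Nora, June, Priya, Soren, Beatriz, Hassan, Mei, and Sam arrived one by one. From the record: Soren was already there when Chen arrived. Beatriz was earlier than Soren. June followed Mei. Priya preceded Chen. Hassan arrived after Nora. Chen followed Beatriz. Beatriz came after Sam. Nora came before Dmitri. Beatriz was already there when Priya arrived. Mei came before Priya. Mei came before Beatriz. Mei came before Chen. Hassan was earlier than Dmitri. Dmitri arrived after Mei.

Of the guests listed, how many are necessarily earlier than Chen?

Directly stated before Chen: Beatriz, Mei, Priya, and Soren.
Sam reaches Chen via Sam → Beatriz → Chen.
No chain forces Hassan (or any of the others) ahead of Chen.
That's Beatriz, Mei, Priya, Sam, and Soren — 5 in all.

5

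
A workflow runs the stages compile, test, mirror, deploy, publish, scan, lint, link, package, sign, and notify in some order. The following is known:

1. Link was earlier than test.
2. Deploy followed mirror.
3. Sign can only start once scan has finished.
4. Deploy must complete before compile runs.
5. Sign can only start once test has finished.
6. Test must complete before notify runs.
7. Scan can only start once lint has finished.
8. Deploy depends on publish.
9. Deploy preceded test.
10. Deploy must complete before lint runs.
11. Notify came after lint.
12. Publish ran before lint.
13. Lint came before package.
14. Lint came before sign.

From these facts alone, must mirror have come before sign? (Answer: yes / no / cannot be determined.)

yes

Chain the constraints: mirror → deploy → test → sign. Each link is directly stated, so mirror comes before sign.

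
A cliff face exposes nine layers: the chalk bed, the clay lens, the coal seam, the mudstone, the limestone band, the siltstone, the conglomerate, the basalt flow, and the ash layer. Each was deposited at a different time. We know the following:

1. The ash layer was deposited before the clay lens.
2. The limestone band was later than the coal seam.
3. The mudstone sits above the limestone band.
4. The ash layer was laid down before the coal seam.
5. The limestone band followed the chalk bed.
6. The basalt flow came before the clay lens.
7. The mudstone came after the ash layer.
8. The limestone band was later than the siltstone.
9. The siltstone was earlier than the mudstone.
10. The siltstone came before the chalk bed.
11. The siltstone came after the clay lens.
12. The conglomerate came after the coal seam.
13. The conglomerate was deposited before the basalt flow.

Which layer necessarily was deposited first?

the ash layer

The ash layer has a chain of constraints placing it before every other layer, so the ash layer must be first.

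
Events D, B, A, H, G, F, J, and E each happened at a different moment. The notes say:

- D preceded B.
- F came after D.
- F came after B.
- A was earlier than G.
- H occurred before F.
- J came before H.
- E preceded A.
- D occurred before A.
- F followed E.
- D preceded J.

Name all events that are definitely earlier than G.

Directly stated before G: A.
D reaches G via D → A → G.
E reaches G via E → A → G.
No chain forces J (or any of the others) ahead of G.

A, D, E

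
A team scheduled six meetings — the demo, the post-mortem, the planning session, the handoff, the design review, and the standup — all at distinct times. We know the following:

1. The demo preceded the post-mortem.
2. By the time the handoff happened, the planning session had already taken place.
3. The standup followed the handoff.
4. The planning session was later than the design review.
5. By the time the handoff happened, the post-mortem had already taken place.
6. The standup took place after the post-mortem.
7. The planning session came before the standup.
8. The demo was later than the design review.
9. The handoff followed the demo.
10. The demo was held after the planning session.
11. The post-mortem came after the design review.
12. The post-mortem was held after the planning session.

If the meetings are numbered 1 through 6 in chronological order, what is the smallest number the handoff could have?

5

The demo, the design review, the planning session, and the post-mortem must all come before the handoff — 4 forced predecessors.
Nothing else is forced ahead of the handoff, so its earliest slot is position 4 + 1 = 5.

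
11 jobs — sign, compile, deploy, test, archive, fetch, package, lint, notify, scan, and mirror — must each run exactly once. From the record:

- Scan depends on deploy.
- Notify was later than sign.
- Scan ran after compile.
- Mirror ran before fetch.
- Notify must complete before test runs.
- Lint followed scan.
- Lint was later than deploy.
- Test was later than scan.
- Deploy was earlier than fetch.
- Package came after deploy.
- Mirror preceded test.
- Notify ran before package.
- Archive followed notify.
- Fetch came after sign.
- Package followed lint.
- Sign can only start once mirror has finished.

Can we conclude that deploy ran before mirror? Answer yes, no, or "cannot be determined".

No chain of stated constraints runs from deploy to mirror, and none runs from mirror to deploy either.
So the relative order of deploy and mirror is not fixed by the given facts.

cannot be determined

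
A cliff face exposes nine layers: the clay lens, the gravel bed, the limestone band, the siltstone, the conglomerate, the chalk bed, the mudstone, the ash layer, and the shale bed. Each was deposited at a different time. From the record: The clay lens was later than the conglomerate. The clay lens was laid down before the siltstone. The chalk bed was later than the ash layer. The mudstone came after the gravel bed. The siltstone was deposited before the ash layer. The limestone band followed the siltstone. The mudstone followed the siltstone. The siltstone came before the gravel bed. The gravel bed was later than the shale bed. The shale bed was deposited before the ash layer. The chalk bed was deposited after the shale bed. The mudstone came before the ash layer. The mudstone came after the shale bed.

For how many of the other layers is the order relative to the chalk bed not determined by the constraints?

Forced before the chalk bed: the ash layer, the clay lens, the conglomerate, the gravel bed, the mudstone, the shale bed, and the siltstone.
That leaves the limestone band with no forced order relative to the chalk bed — 1.

1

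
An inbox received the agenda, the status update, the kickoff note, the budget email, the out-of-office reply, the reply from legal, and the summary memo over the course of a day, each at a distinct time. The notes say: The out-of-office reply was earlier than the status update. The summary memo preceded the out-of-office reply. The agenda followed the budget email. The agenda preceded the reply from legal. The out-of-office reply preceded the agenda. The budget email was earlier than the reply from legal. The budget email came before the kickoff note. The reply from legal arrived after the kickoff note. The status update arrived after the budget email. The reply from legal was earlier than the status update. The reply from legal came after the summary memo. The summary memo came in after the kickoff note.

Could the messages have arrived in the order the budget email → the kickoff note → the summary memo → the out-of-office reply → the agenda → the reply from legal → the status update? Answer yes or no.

yes

Check each stated constraint against the proposed order — e.g. the budget email is ahead of the reply from legal; the budget email is ahead of the status update. Every pair is in the required order; nothing is violated.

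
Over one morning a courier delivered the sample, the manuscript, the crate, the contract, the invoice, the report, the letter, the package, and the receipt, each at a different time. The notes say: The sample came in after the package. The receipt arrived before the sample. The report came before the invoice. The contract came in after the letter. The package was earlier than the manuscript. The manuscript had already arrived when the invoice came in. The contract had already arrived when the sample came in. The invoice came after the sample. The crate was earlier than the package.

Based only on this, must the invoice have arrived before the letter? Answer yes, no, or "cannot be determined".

no

Tracing the constraints gives the letter → the contract → the sample → the invoice, so the letter must come before the invoice.
That means the invoice cannot be before the letter.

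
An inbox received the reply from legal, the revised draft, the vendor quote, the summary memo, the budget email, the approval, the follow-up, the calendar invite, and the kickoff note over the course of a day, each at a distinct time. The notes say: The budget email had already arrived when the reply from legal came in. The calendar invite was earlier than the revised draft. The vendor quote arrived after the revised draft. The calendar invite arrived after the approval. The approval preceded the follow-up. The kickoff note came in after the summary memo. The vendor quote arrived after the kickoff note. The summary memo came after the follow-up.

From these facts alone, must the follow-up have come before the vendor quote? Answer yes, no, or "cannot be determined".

Chain the constraints: the follow-up → the summary memo → the kickoff note → the vendor quote. Each link is directly stated, so the follow-up comes before the vendor quote.

yes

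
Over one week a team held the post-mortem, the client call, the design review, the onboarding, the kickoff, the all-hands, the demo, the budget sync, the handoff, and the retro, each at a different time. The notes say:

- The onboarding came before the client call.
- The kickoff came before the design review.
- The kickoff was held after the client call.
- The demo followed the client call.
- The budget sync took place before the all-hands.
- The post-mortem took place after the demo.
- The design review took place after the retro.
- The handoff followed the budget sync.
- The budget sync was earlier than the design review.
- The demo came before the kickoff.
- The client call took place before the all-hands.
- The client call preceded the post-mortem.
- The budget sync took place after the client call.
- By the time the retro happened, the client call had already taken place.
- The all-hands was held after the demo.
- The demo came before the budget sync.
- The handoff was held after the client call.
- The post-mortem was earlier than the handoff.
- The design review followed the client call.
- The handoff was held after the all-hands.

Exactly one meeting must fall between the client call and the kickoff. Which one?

the demo

Tracing the constraints gives the client call → the demo → the kickoff, so the demo sits after the client call and before the kickoff.
No other meeting is forced both after the client call and before the kickoff.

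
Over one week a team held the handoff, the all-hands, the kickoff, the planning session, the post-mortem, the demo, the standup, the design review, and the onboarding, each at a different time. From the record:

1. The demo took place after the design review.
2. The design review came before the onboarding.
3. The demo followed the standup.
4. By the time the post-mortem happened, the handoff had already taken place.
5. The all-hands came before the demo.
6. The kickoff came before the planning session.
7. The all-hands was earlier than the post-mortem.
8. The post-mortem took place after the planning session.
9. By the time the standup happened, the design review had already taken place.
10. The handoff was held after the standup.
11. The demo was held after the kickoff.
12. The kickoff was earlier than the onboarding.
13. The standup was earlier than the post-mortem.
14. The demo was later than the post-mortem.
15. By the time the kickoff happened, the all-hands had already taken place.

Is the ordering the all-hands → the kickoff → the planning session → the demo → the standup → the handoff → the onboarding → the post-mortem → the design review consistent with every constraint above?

no

The constraints require the design review before the demo, but in the proposed sequence the demo appears ahead of the design review. That one violation is enough.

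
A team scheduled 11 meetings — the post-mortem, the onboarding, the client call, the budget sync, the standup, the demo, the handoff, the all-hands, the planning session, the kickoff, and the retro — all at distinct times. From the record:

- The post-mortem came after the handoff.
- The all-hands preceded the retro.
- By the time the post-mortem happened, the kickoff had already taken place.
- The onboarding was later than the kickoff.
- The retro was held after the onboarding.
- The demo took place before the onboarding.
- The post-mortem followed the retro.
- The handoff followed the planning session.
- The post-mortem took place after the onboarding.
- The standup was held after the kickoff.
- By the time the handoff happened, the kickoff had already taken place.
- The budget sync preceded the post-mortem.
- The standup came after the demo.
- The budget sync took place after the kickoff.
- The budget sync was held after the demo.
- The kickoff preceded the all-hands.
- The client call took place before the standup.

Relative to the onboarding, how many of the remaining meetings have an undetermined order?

6

Forced before the onboarding: the demo and the kickoff; forced after the onboarding: the post-mortem and the retro.
That leaves the all-hands, the budget sync, the client call, the handoff, the planning session, and the standup with no forced order relative to the onboarding — 6.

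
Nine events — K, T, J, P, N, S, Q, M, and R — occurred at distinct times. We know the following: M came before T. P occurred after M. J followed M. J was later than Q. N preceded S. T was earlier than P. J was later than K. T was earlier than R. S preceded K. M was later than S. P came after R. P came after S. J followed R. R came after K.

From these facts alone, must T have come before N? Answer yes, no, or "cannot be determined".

Tracing the constraints gives N → S → M → T, so N must come before T.
That means T cannot be before N.

no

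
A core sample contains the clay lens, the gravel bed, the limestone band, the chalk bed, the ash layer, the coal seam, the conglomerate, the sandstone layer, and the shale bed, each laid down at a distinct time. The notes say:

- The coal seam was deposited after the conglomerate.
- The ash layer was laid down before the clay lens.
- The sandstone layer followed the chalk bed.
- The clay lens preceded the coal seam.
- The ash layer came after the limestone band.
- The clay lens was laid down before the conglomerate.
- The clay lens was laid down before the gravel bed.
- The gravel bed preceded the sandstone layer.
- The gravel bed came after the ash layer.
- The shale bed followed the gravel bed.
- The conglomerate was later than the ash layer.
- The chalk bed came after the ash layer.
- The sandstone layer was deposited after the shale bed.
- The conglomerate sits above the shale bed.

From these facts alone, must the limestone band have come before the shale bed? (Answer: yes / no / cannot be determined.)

Chain the constraints: the limestone band → the ash layer → the gravel bed → the shale bed. Each link is directly stated, so the limestone band comes before the shale bed.

yes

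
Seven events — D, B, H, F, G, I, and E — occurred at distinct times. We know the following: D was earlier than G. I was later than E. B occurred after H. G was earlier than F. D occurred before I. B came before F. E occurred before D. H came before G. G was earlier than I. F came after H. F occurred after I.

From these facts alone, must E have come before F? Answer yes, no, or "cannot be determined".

yes

Chain the constraints: E → I → F. Each link is directly stated, so E comes before F.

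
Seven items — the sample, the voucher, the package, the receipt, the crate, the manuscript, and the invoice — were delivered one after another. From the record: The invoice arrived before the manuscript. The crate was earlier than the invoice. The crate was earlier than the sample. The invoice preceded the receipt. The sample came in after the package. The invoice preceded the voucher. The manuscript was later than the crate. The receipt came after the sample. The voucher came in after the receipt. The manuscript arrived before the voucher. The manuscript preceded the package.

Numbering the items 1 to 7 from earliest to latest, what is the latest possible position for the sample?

The sample must come before the receipt and the voucher — 2 items forced after it.
Everything else can be placed before the sample in some valid order, so the sample can sit as late as position 7 − 2 = 5.

5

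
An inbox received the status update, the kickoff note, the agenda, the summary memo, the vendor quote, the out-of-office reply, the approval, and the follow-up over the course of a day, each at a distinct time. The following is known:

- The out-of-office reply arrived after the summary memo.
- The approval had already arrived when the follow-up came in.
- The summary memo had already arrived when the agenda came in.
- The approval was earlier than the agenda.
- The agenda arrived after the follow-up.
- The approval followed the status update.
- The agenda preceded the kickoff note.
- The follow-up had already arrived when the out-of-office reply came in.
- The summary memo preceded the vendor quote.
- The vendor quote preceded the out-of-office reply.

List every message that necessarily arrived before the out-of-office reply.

the approval, the follow-up, the status update, the summary memo, the vendor quote

Directly stated before the out-of-office reply: the follow-up, the summary memo, and the vendor quote.
The approval reaches the out-of-office reply via the approval → the follow-up → the out-of-office reply.
The status update reaches the out-of-office reply via the status update → the approval → the follow-up → the out-of-office reply.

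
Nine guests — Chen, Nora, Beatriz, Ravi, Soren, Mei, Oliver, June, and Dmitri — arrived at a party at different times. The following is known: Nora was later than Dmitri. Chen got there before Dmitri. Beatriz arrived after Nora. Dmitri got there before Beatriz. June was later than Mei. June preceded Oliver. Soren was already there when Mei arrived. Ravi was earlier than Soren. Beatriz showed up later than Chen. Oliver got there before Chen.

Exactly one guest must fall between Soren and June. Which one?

Tracing the constraints gives Soren → Mei → June, so Mei sits after Soren and before June.
No other guest is forced both after Soren and before June.

Mei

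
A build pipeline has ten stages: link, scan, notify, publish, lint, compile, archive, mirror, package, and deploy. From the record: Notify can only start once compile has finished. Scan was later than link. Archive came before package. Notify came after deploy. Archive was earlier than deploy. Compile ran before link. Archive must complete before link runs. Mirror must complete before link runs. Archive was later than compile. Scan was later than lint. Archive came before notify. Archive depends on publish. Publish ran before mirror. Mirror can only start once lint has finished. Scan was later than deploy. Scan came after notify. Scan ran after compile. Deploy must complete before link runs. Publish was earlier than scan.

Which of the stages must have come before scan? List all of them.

Directly stated before scan: compile, deploy, link, lint, notify, and publish.
Archive reaches scan via archive → link → scan.
Mirror reaches scan via mirror → link → scan.
No chain forces package ahead of scan.

archive, compile, deploy, link, lint, mirror, notify, publish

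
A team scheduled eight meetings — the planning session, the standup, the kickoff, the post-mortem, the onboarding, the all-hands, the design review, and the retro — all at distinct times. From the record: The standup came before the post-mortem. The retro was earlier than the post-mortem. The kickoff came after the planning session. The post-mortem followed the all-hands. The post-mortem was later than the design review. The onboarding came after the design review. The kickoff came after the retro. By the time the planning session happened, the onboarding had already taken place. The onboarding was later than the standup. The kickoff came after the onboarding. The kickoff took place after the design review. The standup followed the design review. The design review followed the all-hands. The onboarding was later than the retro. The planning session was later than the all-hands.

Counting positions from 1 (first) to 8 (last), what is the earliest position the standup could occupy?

3

The all-hands and the design review must both come before the standup — 2 forced predecessors.
Nothing else is forced ahead of the standup, so its earliest slot is position 2 + 1 = 3.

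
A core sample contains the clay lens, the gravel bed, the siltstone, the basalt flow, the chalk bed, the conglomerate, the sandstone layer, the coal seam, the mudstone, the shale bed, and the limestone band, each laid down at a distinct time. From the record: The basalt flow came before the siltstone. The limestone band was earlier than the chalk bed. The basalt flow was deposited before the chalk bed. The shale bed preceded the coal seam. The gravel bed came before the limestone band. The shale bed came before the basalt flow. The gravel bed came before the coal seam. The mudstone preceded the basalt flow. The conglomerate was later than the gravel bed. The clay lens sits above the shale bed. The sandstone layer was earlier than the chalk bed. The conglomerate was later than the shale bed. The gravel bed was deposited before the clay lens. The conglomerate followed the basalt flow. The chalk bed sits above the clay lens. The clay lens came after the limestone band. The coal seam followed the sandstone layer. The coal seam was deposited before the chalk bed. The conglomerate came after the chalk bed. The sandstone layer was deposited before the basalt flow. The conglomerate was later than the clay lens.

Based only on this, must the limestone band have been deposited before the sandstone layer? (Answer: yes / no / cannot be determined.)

No chain of stated constraints runs from the limestone band to the sandstone layer, and none runs from the sandstone layer to the limestone band either.
So the relative order of the limestone band and the sandstone layer is not fixed by the given facts.

cannot be determined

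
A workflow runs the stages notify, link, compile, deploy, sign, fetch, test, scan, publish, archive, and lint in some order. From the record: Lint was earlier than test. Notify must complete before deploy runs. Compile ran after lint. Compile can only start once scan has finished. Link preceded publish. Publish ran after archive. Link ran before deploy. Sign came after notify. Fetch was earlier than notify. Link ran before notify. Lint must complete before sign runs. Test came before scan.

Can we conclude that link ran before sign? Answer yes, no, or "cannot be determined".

Chain the constraints: link → notify → sign. Each link is directly stated, so link comes before sign.

yes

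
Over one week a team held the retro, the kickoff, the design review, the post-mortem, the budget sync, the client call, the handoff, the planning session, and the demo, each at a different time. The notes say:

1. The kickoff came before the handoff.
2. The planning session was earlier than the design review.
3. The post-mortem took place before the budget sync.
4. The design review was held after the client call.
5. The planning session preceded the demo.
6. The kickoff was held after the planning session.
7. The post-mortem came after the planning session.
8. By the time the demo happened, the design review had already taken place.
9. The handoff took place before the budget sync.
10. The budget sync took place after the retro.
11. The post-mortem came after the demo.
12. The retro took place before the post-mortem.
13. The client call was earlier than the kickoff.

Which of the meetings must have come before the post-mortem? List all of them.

the client call, the demo, the design review, the planning session, the retro

Directly stated before the post-mortem: the demo, the planning session, and the retro.
The client call reaches the post-mortem via the client call → the design review → the demo → the post-mortem.
The design review reaches the post-mortem via the design review → the demo → the post-mortem.
No chain forces the kickoff (or any of the others) ahead of the post-mortem.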